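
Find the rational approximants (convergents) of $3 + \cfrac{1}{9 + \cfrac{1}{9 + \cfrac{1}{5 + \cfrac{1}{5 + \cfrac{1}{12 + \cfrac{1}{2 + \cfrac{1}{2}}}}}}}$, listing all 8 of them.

Using the convergent recurrence p_i = a_i*p_{i-1} + p_{i-2}, q_i = a_i*q_{i-1} + q_{i-2} with p_{-2}=0, p_{-1}=1, q_{-2}=1, q_{-1}=0:
  i=0: a_0=3, p_0 = 3*1 + 0 = 3, q_0 = 3*0 + 1 = 1.
  i=1: a_1=9, p_1 = 9*3 + 1 = 28, q_1 = 9*1 + 0 = 9.
  i=2: a_2=9, p_2 = 9*28 + 3 = 255, q_2 = 9*9 + 1 = 82.
  i=3: a_3=5, p_3 = 5*255 + 28 = 1303, q_3 = 5*82 + 9 = 419.
  i=4: a_4=5, p_4 = 5*1303 + 255 = 6770, q_4 = 5*419 + 82 = 2177.
  i=5: a_5=12, p_5 = 12*6770 + 1303 = 82543, q_5 = 12*2177 + 419 = 26543.
  i=6: a_6=2, p_6 = 2*82543 + 6770 = 171856, q_6 = 2*26543 + 2177 = 55263.
  i=7: a_7=2, p_7 = 2*171856 + 82543 = 426255, q_7 = 2*55263 + 26543 = 137069.

3/1, 28/9, 255/82, 1303/419, 6770/2177, 82543/26543, 171856/55263, 426255/137069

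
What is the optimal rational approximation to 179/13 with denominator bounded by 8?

Expand x = 179/13 as a continued fraction with the Euclidean algorithm:
  179 = 13*13 + 10, so a_0 = 13.
  13 = 1*10 + 3, so a_1 = 1.
  10 = 3*3 + 1, so a_2 = 3.
  3 = 3*1 + 0, so a_3 = 3.
so x = [13; 1, 3, 3].
Convergents (p_i = a_i*p_{i-1} + p_{i-2}, q_i = a_i*q_{i-1} + q_{i-2} with p_{-2}=0, p_{-1}=1, q_{-2}=1, q_{-1}=0), until the denominator exceeds 8:
  i=0: a_0=13, p_0 = 13*1 + 0 = 13, q_0 = 13*0 + 1 = 1.
  i=1: a_1=1, p_1 = 1*13 + 1 = 14, q_1 = 1*1 + 0 = 1.
  i=2: a_2=3, p_2 = 3*14 + 13 = 55, q_2 = 3*1 + 1 = 4.
  i=3: a_3=3, p_3 = 3*55 + 14 = 179, q_3 = 3*4 + 1 = 13.
q_3 = 13 > 8, so the last convergent with denominator <= 8 is p_2/q_2 = 55/4.
The closest fraction with denominator <= 8 is either p_2/q_2 or the intermediate fraction (k*p_2 + p_1)/(k*q_2 + q_1) with the largest k >= 1 whose denominator stays <= 8; these approach x as k grows, and every other convergent or intermediate fraction in range is farther away.
Largest k: floor((8 - q_1)/q_2) = floor((8 - 1)/4) = 1.
That gives (1*55 + 14)/(1*4 + 1) = 69/5.
Compare the errors: |x - 55/4| = |179*4 - 55*13|/(13*4) = 1/52, and |x - 69/5| = |179*5 - 69*13|/(13*5) = 2/65.
Cross-multiplying, 1*65 = 65 < 104 = 2*52, so 1/52 is smaller: the convergent 55/4 is closer to x than 69/5.

55/4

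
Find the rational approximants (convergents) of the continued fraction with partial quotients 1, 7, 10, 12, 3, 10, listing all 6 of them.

Using the convergent recurrence p_i = a_i*p_{i-1} + p_{i-2}, q_i = a_i*q_{i-1} + q_{i-2} with p_{-2}=0, p_{-1}=1, q_{-2}=1, q_{-1}=0:
  i=0: a_0=1, p_0 = 1*1 + 0 = 1, q_0 = 1*0 + 1 = 1.
  i=1: a_1=7, p_1 = 7*1 + 1 = 8, q_1 = 7*1 + 0 = 7.
  i=2: a_2=10, p_2 = 10*8 + 1 = 81, q_2 = 10*7 + 1 = 71.
  i=3: a_3=12, p_3 = 12*81 + 8 = 980, q_3 = 12*71 + 7 = 859.
  i=4: a_4=3, p_4 = 3*980 + 81 = 3021, q_4 = 3*859 + 71 = 2648.
  i=5: a_5=10, p_5 = 10*3021 + 980 = 31190, q_5 = 10*2648 + 859 = 27339.

1/1, 8/7, 81/71, 980/859, 3021/2648, 31190/27339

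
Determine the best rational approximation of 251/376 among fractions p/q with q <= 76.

2/3

Expand x = 251/376 as a continued fraction with the Euclidean algorithm:
  251 = 0*376 + 251, so a_0 = 0.
  376 = 1*251 + 125, so a_1 = 1.
  251 = 2*125 + 1, so a_2 = 2.
  125 = 125*1 + 0, so a_3 = 125.
so x = [0; 1, 2, 125].
Convergents (p_i = a_i*p_{i-1} + p_{i-2}, q_i = a_i*q_{i-1} + q_{i-2} with p_{-2}=0, p_{-1}=1, q_{-2}=1, q_{-1}=0), until the denominator exceeds 76:
  i=0: a_0=0, p_0 = 0*1 + 0 = 0, q_0 = 0*0 + 1 = 1.
  i=1: a_1=1, p_1 = 1*0 + 1 = 1, q_1 = 1*1 + 0 = 1.
  i=2: a_2=2, p_2 = 2*1 + 0 = 2, q_2 = 2*1 + 1 = 3.
  i=3: a_3=125, p_3 = 125*2 + 1 = 251, q_3 = 125*3 + 1 = 376.
q_3 = 376 > 76, so the last convergent with denominator <= 76 is p_2/q_2 = 2/3.
The closest fraction with denominator <= 76 is either p_2/q_2 or the intermediate fraction (k*p_2 + p_1)/(k*q_2 + q_1) with the largest k >= 1 whose denominator stays <= 76; these approach x as k grows, and every other convergent or intermediate fraction in range is farther away.
Largest k: floor((76 - q_1)/q_2) = floor((76 - 1)/3) = 25.
That gives (25*2 + 1)/(25*3 + 1) = 51/76.
Compare the errors: |x - 2/3| = |251*3 - 2*376|/(376*3) = 1/1128, and |x - 51/76| = |251*76 - 51*376|/(376*76) = 100/28576.
Cross-multiplying, 1*28576 = 28576 < 112800 = 100*1128, so 1/1128 is smaller: the convergent 2/3 is closer to x than 51/76.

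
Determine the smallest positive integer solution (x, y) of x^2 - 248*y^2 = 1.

(x, y) = (63, 4)

First expand sqrt(248) as a continued fraction. With x_i = (sqrt(248) + m_i)/d_i and (m_0, d_0) = (0, 1): a_0 = floor(sqrt(248)) = 15, since 15^2 = 225 <= 248 < 256 = 16^2.
Iterate m_{i+1} = d_i*a_i - m_i, d_{i+1} = (248 - m_{i+1}^2)/d_i, a_{i+1} = floor((a_0 + m_{i+1})/d_{i+1}):
  m_1 = 1*15 - 0 = 15, d_1 = (248 - 15^2)/1 = 23/1 = 23, a_1 = floor((15 + 15)/23) = 1.
  m_2 = 23*1 - 15 = 8, d_2 = (248 - 8^2)/23 = 184/23 = 8, a_2 = floor((15 + 8)/8) = 2.
  m_3 = 8*2 - 8 = 8, d_3 = (248 - 8^2)/8 = 184/8 = 23, a_3 = floor((15 + 8)/23) = 1.
  m_4 = 23*1 - 8 = 15, d_4 = (248 - 15^2)/23 = 23/23 = 1, a_4 = floor((15 + 15)/1) = 30.
  m_5 = 1*30 - 15 = 15, d_5 = (248 - 15^2)/1 = 23/1 = 23: (m_5, d_5) = (m_1, d_1) = (15, 23), so from here the quotients repeat a_1, ..., a_4; the period length is 4.
So sqrt(248) = [15; (1, 2, 1, 30)] with period length k = 4.
k is even, so the fundamental solution of x^2 - 248y^2 = 1 is (p_{k-1}, q_{k-1}) = (p_3, q_3); compute convergents through index 3.
Convergents (p_i = a_i*p_{i-1} + p_{i-2}, q_i = a_i*q_{i-1} + q_{i-2} with p_{-2}=0, p_{-1}=1, q_{-2}=1, q_{-1}=0):
  i=0: a_0=15, p_0 = 15*1 + 0 = 15, q_0 = 15*0 + 1 = 1.
  i=1: a_1=1, p_1 = 1*15 + 1 = 16, q_1 = 1*1 + 0 = 1.
  i=2: a_2=2, p_2 = 2*16 + 15 = 47, q_2 = 2*1 + 1 = 3.
  i=3: a_3=1, p_3 = 1*47 + 16 = 63, q_3 = 1*3 + 1 = 4.
Check: 63^2 - 248*4^2 = 3969 - 3968 = 1, so (x, y) = (63, 4) solves the equation, and by the theorem it is the least positive solution.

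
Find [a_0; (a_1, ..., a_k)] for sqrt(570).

[23; (1, 6, 1, 46)]

Write x_i = (sqrt(570) + m_i)/d_i with (m_0, d_0) = (0, 1). a_0 = floor(sqrt(570)) = 23, since 23^2 = 529 <= 570 < 576 = 24^2.
Iterate m_{i+1} = d_i*a_i - m_i, d_{i+1} = (570 - m_{i+1}^2)/d_i, a_{i+1} = floor((a_0 + m_{i+1})/d_{i+1}):
  m_1 = 1*23 - 0 = 23, d_1 = (570 - 23^2)/1 = 41/1 = 41, a_1 = floor((23 + 23)/41) = 1.
  m_2 = 41*1 - 23 = 18, d_2 = (570 - 18^2)/41 = 246/41 = 6, a_2 = floor((23 + 18)/6) = 6.
  m_3 = 6*6 - 18 = 18, d_3 = (570 - 18^2)/6 = 246/6 = 41, a_3 = floor((23 + 18)/41) = 1.
  m_4 = 41*1 - 18 = 23, d_4 = (570 - 23^2)/41 = 41/41 = 1, a_4 = floor((23 + 23)/1) = 46.
  m_5 = 1*46 - 23 = 23, d_5 = (570 - 23^2)/1 = 41/1 = 41: (m_5, d_5) = (m_1, d_1) = (23, 41), so from here the quotients repeat a_1, ..., a_4; the period length is 4.
Hence the expansion of sqrt(570) is a_0 = 23 followed by the repeating block 1, 6, 1, 46 (period 4).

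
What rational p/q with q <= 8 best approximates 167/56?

3/1

Expand x = 167/56 as a continued fraction with the Euclidean algorithm:
  167 = 2*56 + 55, so a_0 = 2.
  56 = 1*55 + 1, so a_1 = 1.
  55 = 55*1 + 0, so a_2 = 55.
so x = [2; 1, 55].
Convergents (p_i = a_i*p_{i-1} + p_{i-2}, q_i = a_i*q_{i-1} + q_{i-2} with p_{-2}=0, p_{-1}=1, q_{-2}=1, q_{-1}=0), until the denominator exceeds 8:
  i=0: a_0=2, p_0 = 2*1 + 0 = 2, q_0 = 2*0 + 1 = 1.
  i=1: a_1=1, p_1 = 1*2 + 1 = 3, q_1 = 1*1 + 0 = 1.
  i=2: a_2=55, p_2 = 55*3 + 2 = 167, q_2 = 55*1 + 1 = 56.
q_2 = 56 > 8, so the last convergent with denominator <= 8 is p_1/q_1 = 3/1.
The closest fraction with denominator <= 8 is either p_1/q_1 or the intermediate fraction (k*p_1 + p_0)/(k*q_1 + q_0) with the largest k >= 1 whose denominator stays <= 8; these approach x as k grows, and every other convergent or intermediate fraction in range is farther away.
Largest k: floor((8 - q_0)/q_1) = floor((8 - 1)/1) = 7.
That gives (7*3 + 2)/(7*1 + 1) = 23/8.
Compare the errors: |x - 3/1| = |167*1 - 3*56|/(56*1) = 1/56, and |x - 23/8| = |167*8 - 23*56|/(56*8) = 48/448.
Cross-multiplying, 1*448 = 448 < 2688 = 48*56, so 1/56 is smaller: the convergent 3/1 is closer to x than 23/8.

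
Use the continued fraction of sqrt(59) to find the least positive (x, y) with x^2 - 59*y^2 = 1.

First expand sqrt(59) as a continued fraction. With x_i = (sqrt(59) + m_i)/d_i and (m_0, d_0) = (0, 1): a_0 = floor(sqrt(59)) = 7, since 7^2 = 49 <= 59 < 64 = 8^2.
Iterate m_{i+1} = d_i*a_i - m_i, d_{i+1} = (59 - m_{i+1}^2)/d_i, a_{i+1} = floor((a_0 + m_{i+1})/d_{i+1}):
  m_1 = 1*7 - 0 = 7, d_1 = (59 - 7^2)/1 = 10/1 = 10, a_1 = floor((7 + 7)/10) = 1.
  m_2 = 10*1 - 7 = 3, d_2 = (59 - 3^2)/10 = 50/10 = 5, a_2 = floor((7 + 3)/5) = 2.
  m_3 = 5*2 - 3 = 7, d_3 = (59 - 7^2)/5 = 10/5 = 2, a_3 = floor((7 + 7)/2) = 7.
  m_4 = 2*7 - 7 = 7, d_4 = (59 - 7^2)/2 = 10/2 = 5, a_4 = floor((7 + 7)/5) = 2.
  m_5 = 5*2 - 7 = 3, d_5 = (59 - 3^2)/5 = 50/5 = 10, a_5 = floor((7 + 3)/10) = 1.
  m_6 = 10*1 - 3 = 7, d_6 = (59 - 7^2)/10 = 10/10 = 1, a_6 = floor((7 + 7)/1) = 14.
  m_7 = 1*14 - 7 = 7, d_7 = (59 - 7^2)/1 = 10/1 = 10: (m_7, d_7) = (m_1, d_1) = (7, 10), so from here the quotients repeat a_1, ..., a_6; the period length is 6.
So sqrt(59) = [7; (1, 2, 7, 2, 1, 14)] with period length k = 6.
k is even, so the fundamental solution of x^2 - 59y^2 = 1 is (p_{k-1}, q_{k-1}) = (p_5, q_5); compute convergents through index 5.
Convergents (p_i = a_i*p_{i-1} + p_{i-2}, q_i = a_i*q_{i-1} + q_{i-2} with p_{-2}=0, p_{-1}=1, q_{-2}=1, q_{-1}=0):
  i=0: a_0=7, p_0 = 7*1 + 0 = 7, q_0 = 7*0 + 1 = 1.
  i=1: a_1=1, p_1 = 1*7 + 1 = 8, q_1 = 1*1 + 0 = 1.
  i=2: a_2=2, p_2 = 2*8 + 7 = 23, q_2 = 2*1 + 1 = 3.
  i=3: a_3=7, p_3 = 7*23 + 8 = 169, q_3 = 7*3 + 1 = 22.
  i=4: a_4=2, p_4 = 2*169 + 23 = 361, q_4 = 2*22 + 3 = 47.
  i=5: a_5=1, p_5 = 1*361 + 169 = 530, q_5 = 1*47 + 22 = 69.
Check: 530^2 - 59*69^2 = 280900 - 280899 = 1, so (x, y) = (530, 69) solves the equation, and by the theorem it is the least positive solution.

(x, y) = (530, 69)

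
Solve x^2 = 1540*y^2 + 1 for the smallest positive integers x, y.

First expand sqrt(1540) as a continued fraction. With x_i = (sqrt(1540) + m_i)/d_i and (m_0, d_0) = (0, 1): a_0 = floor(sqrt(1540)) = 39, since 39^2 = 1521 <= 1540 < 1600 = 40^2.
Iterate m_{i+1} = d_i*a_i - m_i, d_{i+1} = (1540 - m_{i+1}^2)/d_i, a_{i+1} = floor((a_0 + m_{i+1})/d_{i+1}):
  m_1 = 1*39 - 0 = 39, d_1 = (1540 - 39^2)/1 = 19/1 = 19, a_1 = floor((39 + 39)/19) = 4.
  m_2 = 19*4 - 39 = 37, d_2 = (1540 - 37^2)/19 = 171/19 = 9, a_2 = floor((39 + 37)/9) = 8.
  m_3 = 9*8 - 37 = 35, d_3 = (1540 - 35^2)/9 = 315/9 = 35, a_3 = floor((39 + 35)/35) = 2.
  m_4 = 35*2 - 35 = 35, d_4 = (1540 - 35^2)/35 = 315/35 = 9, a_4 = floor((39 + 35)/9) = 8.
  m_5 = 9*8 - 35 = 37, d_5 = (1540 - 37^2)/9 = 171/9 = 19, a_5 = floor((39 + 37)/19) = 4.
  m_6 = 19*4 - 37 = 39, d_6 = (1540 - 39^2)/19 = 19/19 = 1, a_6 = floor((39 + 39)/1) = 78.
  m_7 = 1*78 - 39 = 39, d_7 = (1540 - 39^2)/1 = 19/1 = 19: (m_7, d_7) = (m_1, d_1) = (39, 19), so from here the quotients repeat a_1, ..., a_6; the period length is 6.
So sqrt(1540) = [39; (4, 8, 2, 8, 4, 78)] with period length k = 6.
k is even, so the fundamental solution of x^2 - 1540y^2 = 1 is (p_{k-1}, q_{k-1}) = (p_5, q_5); compute convergents through index 5.
Convergents (p_i = a_i*p_{i-1} + p_{i-2}, q_i = a_i*q_{i-1} + q_{i-2} with p_{-2}=0, p_{-1}=1, q_{-2}=1, q_{-1}=0):
  i=0: a_0=39, p_0 = 39*1 + 0 = 39, q_0 = 39*0 + 1 = 1.
  i=1: a_1=4, p_1 = 4*39 + 1 = 157, q_1 = 4*1 + 0 = 4.
  i=2: a_2=8, p_2 = 8*157 + 39 = 1295, q_2 = 8*4 + 1 = 33.
  i=3: a_3=2, p_3 = 2*1295 + 157 = 2747, q_3 = 2*33 + 4 = 70.
  i=4: a_4=8, p_4 = 8*2747 + 1295 = 23271, q_4 = 8*70 + 33 = 593.
  i=5: a_5=4, p_5 = 4*23271 + 2747 = 95831, q_5 = 4*593 + 70 = 2442.
Check: 95831^2 - 1540*2442^2 = 9183580561 - 9183580560 = 1, so (x, y) = (95831, 2442) solves the equation, and by the theorem it is the least positive solution.

(x, y) = (95831, 2442)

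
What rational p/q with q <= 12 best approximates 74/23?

Expand x = 74/23 as a continued fraction with the Euclidean algorithm:
  74 = 3*23 + 5, so a_0 = 3.
  23 = 4*5 + 3, so a_1 = 4.
  5 = 1*3 + 2, so a_2 = 1.
  3 = 1*2 + 1, so a_3 = 1.
  2 = 2*1 + 0, so a_4 = 2.
so x = [3; 4, 1, 1, 2].
Convergents (p_i = a_i*p_{i-1} + p_{i-2}, q_i = a_i*q_{i-1} + q_{i-2} with p_{-2}=0, p_{-1}=1, q_{-2}=1, q_{-1}=0), until the denominator exceeds 12:
  i=0: a_0=3, p_0 = 3*1 + 0 = 3, q_0 = 3*0 + 1 = 1.
  i=1: a_1=4, p_1 = 4*3 + 1 = 13, q_1 = 4*1 + 0 = 4.
  i=2: a_2=1, p_2 = 1*13 + 3 = 16, q_2 = 1*4 + 1 = 5.
  i=3: a_3=1, p_3 = 1*16 + 13 = 29, q_3 = 1*5 + 4 = 9.
  i=4: a_4=2, p_4 = 2*29 + 16 = 74, q_4 = 2*9 + 5 = 23.
q_4 = 23 > 12, so the last convergent with denominator <= 12 is p_3/q_3 = 29/9.
The closest fraction with denominator <= 12 is either p_3/q_3 or the intermediate fraction (k*p_3 + p_2)/(k*q_3 + q_2) with the largest k >= 1 whose denominator stays <= 12; these approach x as k grows, and every other convergent or intermediate fraction in range is farther away.
Largest k: floor((12 - q_2)/q_3) = floor((12 - 5)/9) = 0.
Since k = 0, no intermediate fraction beyond p_3/q_3 has denominator <= 12, so the convergent 29/9 is the closest (its error is |74*9 - 29*23|/(23*9) = 1/207).

29/9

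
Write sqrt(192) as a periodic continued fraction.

Write x_i = (sqrt(192) + m_i)/d_i with (m_0, d_0) = (0, 1). a_0 = floor(sqrt(192)) = 13, since 13^2 = 169 <= 192 < 196 = 14^2.
Iterate m_{i+1} = d_i*a_i - m_i, d_{i+1} = (192 - m_{i+1}^2)/d_i, a_{i+1} = floor((a_0 + m_{i+1})/d_{i+1}):
  m_1 = 1*13 - 0 = 13, d_1 = (192 - 13^2)/1 = 23/1 = 23, a_1 = floor((13 + 13)/23) = 1.
  m_2 = 23*1 - 13 = 10, d_2 = (192 - 10^2)/23 = 92/23 = 4, a_2 = floor((13 + 10)/4) = 5.
  m_3 = 4*5 - 10 = 10, d_3 = (192 - 10^2)/4 = 92/4 = 23, a_3 = floor((13 + 10)/23) = 1.
  m_4 = 23*1 - 10 = 13, d_4 = (192 - 13^2)/23 = 23/23 = 1, a_4 = floor((13 + 13)/1) = 26.
  m_5 = 1*26 - 13 = 13, d_5 = (192 - 13^2)/1 = 23/1 = 23: (m_5, d_5) = (m_1, d_1) = (13, 23), so from here the quotients repeat a_1, ..., a_4; the period length is 4.
Hence the expansion of sqrt(192) is a_0 = 13 followed by the repeating block 1, 5, 1, 26 (period 4).

[13; (1, 5, 1, 26)]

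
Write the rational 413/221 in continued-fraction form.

Run the Euclidean algorithm on 413 and 221; the successive quotients are the partial quotients a_0, a_1, ... (each step inverts the fractional part left over by the previous one):
  413 = 1*221 + 192, so a_0 = 1.
  221 = 1*192 + 29, so a_1 = 1.
  192 = 6*29 + 18, so a_2 = 6.
  29 = 1*18 + 11, so a_3 = 1.
  18 = 1*11 + 7, so a_4 = 1.
  11 = 1*7 + 4, so a_5 = 1.
  7 = 1*4 + 3, so a_6 = 1.
  4 = 1*3 + 1, so a_7 = 1.
  3 = 3*1 + 0, so a_8 = 3.
The remainder reaches 0 after 9 divisions, so the expansion has 9 partial quotients, read off in order.

[1; 1, 6, 1, 1, 1, 1, 1, 3]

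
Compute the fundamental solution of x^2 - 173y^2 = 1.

(x, y) = (2499849, 190060)

First expand sqrt(173) as a continued fraction. With x_i = (sqrt(173) + m_i)/d_i and (m_0, d_0) = (0, 1): a_0 = floor(sqrt(173)) = 13, since 13^2 = 169 <= 173 < 196 = 14^2.
Iterate m_{i+1} = d_i*a_i - m_i, d_{i+1} = (173 - m_{i+1}^2)/d_i, a_{i+1} = floor((a_0 + m_{i+1})/d_{i+1}):
  m_1 = 1*13 - 0 = 13, d_1 = (173 - 13^2)/1 = 4/1 = 4, a_1 = floor((13 + 13)/4) = 6.
  m_2 = 4*6 - 13 = 11, d_2 = (173 - 11^2)/4 = 52/4 = 13, a_2 = floor((13 + 11)/13) = 1.
  m_3 = 13*1 - 11 = 2, d_3 = (173 - 2^2)/13 = 169/13 = 13, a_3 = floor((13 + 2)/13) = 1.
  m_4 = 13*1 - 2 = 11, d_4 = (173 - 11^2)/13 = 52/13 = 4, a_4 = floor((13 + 11)/4) = 6.
  m_5 = 4*6 - 11 = 13, d_5 = (173 - 13^2)/4 = 4/4 = 1, a_5 = floor((13 + 13)/1) = 26.
  m_6 = 1*26 - 13 = 13, d_6 = (173 - 13^2)/1 = 4/1 = 4: (m_6, d_6) = (m_1, d_1) = (13, 4), so from here the quotients repeat a_1, ..., a_5; the period length is 5.
So sqrt(173) = [13; (6, 1, 1, 6, 26)] with period length k = 5.
k is odd, so (p_{k-1}, q_{k-1}) only solves x^2 - 173y^2 = -1 and the fundamental solution of x^2 - 173y^2 = 1 is (p_{2k-1}, q_{2k-1}) = (p_9, q_9); compute convergents through index 9, running through the period twice.
Convergents (p_i = a_i*p_{i-1} + p_{i-2}, q_i = a_i*q_{i-1} + q_{i-2} with p_{-2}=0, p_{-1}=1, q_{-2}=1, q_{-1}=0):
  i=0: a_0=13, p_0 = 13*1 + 0 = 13, q_0 = 13*0 + 1 = 1.
  i=1: a_1=6, p_1 = 6*13 + 1 = 79, q_1 = 6*1 + 0 = 6.
  i=2: a_2=1, p_2 = 1*79 + 13 = 92, q_2 = 1*6 + 1 = 7.
  i=3: a_3=1, p_3 = 1*92 + 79 = 171, q_3 = 1*7 + 6 = 13.
  i=4: a_4=6, p_4 = 6*171 + 92 = 1118, q_4 = 6*13 + 7 = 85.
  i=5: a_5=26, p_5 = 26*1118 + 171 = 29239, q_5 = 26*85 + 13 = 2223.
  i=6: a_6=6, p_6 = 6*29239 + 1118 = 176552, q_6 = 6*2223 + 85 = 13423.
  i=7: a_7=1, p_7 = 1*176552 + 29239 = 205791, q_7 = 1*13423 + 2223 = 15646.
  i=8: a_8=1, p_8 = 1*205791 + 176552 = 382343, q_8 = 1*15646 + 13423 = 29069.
  i=9: a_9=6, p_9 = 6*382343 + 205791 = 2499849, q_9 = 6*29069 + 15646 = 190060.
Indeed p_4^2 - 173*q_4^2 = 1249924 - 1249925 = -1, not +1.
Check: 2499849^2 - 173*190060^2 = 6249245022801 - 6249245022800 = 1, so (x, y) = (2499849, 190060) solves the equation, and by the theorem it is the least positive solution.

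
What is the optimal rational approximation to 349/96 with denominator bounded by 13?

Expand x = 349/96 as a continued fraction with the Euclidean algorithm:
  349 = 3*96 + 61, so a_0 = 3.
  96 = 1*61 + 35, so a_1 = 1.
  61 = 1*35 + 26, so a_2 = 1.
  35 = 1*26 + 9, so a_3 = 1.
  26 = 2*9 + 8, so a_4 = 2.
  9 = 1*8 + 1, so a_5 = 1.
  8 = 8*1 + 0, so a_6 = 8.
so x = [3; 1, 1, 1, 2, 1, 8].
Convergents (p_i = a_i*p_{i-1} + p_{i-2}, q_i = a_i*q_{i-1} + q_{i-2} with p_{-2}=0, p_{-1}=1, q_{-2}=1, q_{-1}=0), until the denominator exceeds 13:
  i=0: a_0=3, p_0 = 3*1 + 0 = 3, q_0 = 3*0 + 1 = 1.
  i=1: a_1=1, p_1 = 1*3 + 1 = 4, q_1 = 1*1 + 0 = 1.
  i=2: a_2=1, p_2 = 1*4 + 3 = 7, q_2 = 1*1 + 1 = 2.
  i=3: a_3=1, p_3 = 1*7 + 4 = 11, q_3 = 1*2 + 1 = 3.
  i=4: a_4=2, p_4 = 2*11 + 7 = 29, q_4 = 2*3 + 2 = 8.
  i=5: a_5=1, p_5 = 1*29 + 11 = 40, q_5 = 1*8 + 3 = 11.
  i=6: a_6=8, p_6 = 8*40 + 29 = 349, q_6 = 8*11 + 8 = 96.
q_6 = 96 > 13, so the last convergent with denominator <= 13 is p_5/q_5 = 40/11.
The closest fraction with denominator <= 13 is either p_5/q_5 or the intermediate fraction (k*p_5 + p_4)/(k*q_5 + q_4) with the largest k >= 1 whose denominator stays <= 13; these approach x as k grows, and every other convergent or intermediate fraction in range is farther away.
Largest k: floor((13 - q_4)/q_5) = floor((13 - 8)/11) = 0.
Since k = 0, no intermediate fraction beyond p_5/q_5 has denominator <= 13, so the convergent 40/11 is the closest (its error is |349*11 - 40*96|/(96*11) = 1/1056).

40/11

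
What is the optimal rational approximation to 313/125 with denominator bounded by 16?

Expand x = 313/125 as a continued fraction with the Euclidean algorithm:
  313 = 2*125 + 63, so a_0 = 2.
  125 = 1*63 + 62, so a_1 = 1.
  63 = 1*62 + 1, so a_2 = 1.
  62 = 62*1 + 0, so a_3 = 62.
so x = [2; 1, 1, 62].
Convergents (p_i = a_i*p_{i-1} + p_{i-2}, q_i = a_i*q_{i-1} + q_{i-2} with p_{-2}=0, p_{-1}=1, q_{-2}=1, q_{-1}=0), until the denominator exceeds 16:
  i=0: a_0=2, p_0 = 2*1 + 0 = 2, q_0 = 2*0 + 1 = 1.
  i=1: a_1=1, p_1 = 1*2 + 1 = 3, q_1 = 1*1 + 0 = 1.
  i=2: a_2=1, p_2 = 1*3 + 2 = 5, q_2 = 1*1 + 1 = 2.
  i=3: a_3=62, p_3 = 62*5 + 3 = 313, q_3 = 62*2 + 1 = 125.
q_3 = 125 > 16, so the last convergent with denominator <= 16 is p_2/q_2 = 5/2.
The closest fraction with denominator <= 16 is either p_2/q_2 or the intermediate fraction (k*p_2 + p_1)/(k*q_2 + q_1) with the largest k >= 1 whose denominator stays <= 16; these approach x as k grows, and every other convergent or intermediate fraction in range is farther away.
Largest k: floor((16 - q_1)/q_2) = floor((16 - 1)/2) = 7.
That gives (7*5 + 3)/(7*2 + 1) = 38/15.
Compare the errors: |x - 5/2| = |313*2 - 5*125|/(125*2) = 1/250, and |x - 38/15| = |313*15 - 38*125|/(125*15) = 55/1875.
Cross-multiplying, 1*1875 = 1875 < 13750 = 55*250, so 1/250 is smaller: the convergent 5/2 is closer to x than 38/15.

5/2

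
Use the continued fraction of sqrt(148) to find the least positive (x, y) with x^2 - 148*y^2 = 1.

First expand sqrt(148) as a continued fraction. With x_i = (sqrt(148) + m_i)/d_i and (m_0, d_0) = (0, 1): a_0 = floor(sqrt(148)) = 12, since 12^2 = 144 <= 148 < 169 = 13^2.
Iterate m_{i+1} = d_i*a_i - m_i, d_{i+1} = (148 - m_{i+1}^2)/d_i, a_{i+1} = floor((a_0 + m_{i+1})/d_{i+1}):
  m_1 = 1*12 - 0 = 12, d_1 = (148 - 12^2)/1 = 4/1 = 4, a_1 = floor((12 + 12)/4) = 6.
  m_2 = 4*6 - 12 = 12, d_2 = (148 - 12^2)/4 = 4/4 = 1, a_2 = floor((12 + 12)/1) = 24.
  m_3 = 1*24 - 12 = 12, d_3 = (148 - 12^2)/1 = 4/1 = 4: (m_3, d_3) = (m_1, d_1) = (12, 4), so from here the quotients repeat a_1, a_2; the period length is 2.
So sqrt(148) = [12; (6, 24)] with period length k = 2.
k is even, so the fundamental solution of x^2 - 148y^2 = 1 is (p_{k-1}, q_{k-1}) = (p_1, q_1); compute convergents through index 1.
Convergents (p_i = a_i*p_{i-1} + p_{i-2}, q_i = a_i*q_{i-1} + q_{i-2} with p_{-2}=0, p_{-1}=1, q_{-2}=1, q_{-1}=0):
  i=0: a_0=12, p_0 = 12*1 + 0 = 12, q_0 = 12*0 + 1 = 1.
  i=1: a_1=6, p_1 = 6*12 + 1 = 73, q_1 = 6*1 + 0 = 6.
Check: 73^2 - 148*6^2 = 5329 - 5328 = 1, so (x, y) = (73, 6) solves the equation, and by the theorem it is the least positive solution.

(x, y) = (73, 6)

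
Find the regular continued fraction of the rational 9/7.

Run the Euclidean algorithm on 9 and 7; the successive quotients are the partial quotients a_0, a_1, ... (each step inverts the fractional part left over by the previous one):
  9 = 1*7 + 2, so a_0 = 1.
  7 = 3*2 + 1, so a_1 = 3.
  2 = 2*1 + 0, so a_2 = 2.
The remainder reaches 0 after 3 divisions, so the expansion has 3 partial quotients, read off in order.

[1; 3, 2]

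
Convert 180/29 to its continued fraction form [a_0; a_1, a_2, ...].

[6; 4, 1, 5]

Run the Euclidean algorithm on 180 and 29; the successive quotients are the partial quotients a_0, a_1, ... (each step inverts the fractional part left over by the previous one):
  180 = 6*29 + 6, so a_0 = 6.
  29 = 4*6 + 5, so a_1 = 4.
  6 = 1*5 + 1, so a_2 = 1.
  5 = 5*1 + 0, so a_3 = 5.
The remainder reaches 0 after 4 divisions, so the expansion has 4 partial quotients, read off in order.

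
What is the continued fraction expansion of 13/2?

Run the Euclidean algorithm on 13 and 2; the successive quotients are the partial quotients a_0, a_1, ... (each step inverts the fractional part left over by the previous one):
  13 = 6*2 + 1, so a_0 = 6.
  2 = 2*1 + 0, so a_1 = 2.
The remainder reaches 0 after 2 divisions, so the expansion has 2 partial quotients, read off in order.

[6; 2]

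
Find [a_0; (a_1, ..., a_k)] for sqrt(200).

Write x_i = (sqrt(200) + m_i)/d_i with (m_0, d_0) = (0, 1). a_0 = floor(sqrt(200)) = 14, since 14^2 = 196 <= 200 < 225 = 15^2.
Iterate m_{i+1} = d_i*a_i - m_i, d_{i+1} = (200 - m_{i+1}^2)/d_i, a_{i+1} = floor((a_0 + m_{i+1})/d_{i+1}):
  m_1 = 1*14 - 0 = 14, d_1 = (200 - 14^2)/1 = 4/1 = 4, a_1 = floor((14 + 14)/4) = 7.
  m_2 = 4*7 - 14 = 14, d_2 = (200 - 14^2)/4 = 4/4 = 1, a_2 = floor((14 + 14)/1) = 28.
  m_3 = 1*28 - 14 = 14, d_3 = (200 - 14^2)/1 = 4/1 = 4: (m_3, d_3) = (m_1, d_1) = (14, 4), so from here the quotients repeat a_1, a_2; the period length is 2.
Hence the expansion of sqrt(200) is a_0 = 14 followed by the repeating block 7, 28 (period 2).

[14; (7, 28)]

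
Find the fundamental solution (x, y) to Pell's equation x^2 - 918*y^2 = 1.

(x, y) = (4120901, 136010)

First expand sqrt(918) as a continued fraction. With x_i = (sqrt(918) + m_i)/d_i and (m_0, d_0) = (0, 1): a_0 = floor(sqrt(918)) = 30, since 30^2 = 900 <= 918 < 961 = 31^2.
Iterate m_{i+1} = d_i*a_i - m_i, d_{i+1} = (918 - m_{i+1}^2)/d_i, a_{i+1} = floor((a_0 + m_{i+1})/d_{i+1}):
  m_1 = 1*30 - 0 = 30, d_1 = (918 - 30^2)/1 = 18/1 = 18, a_1 = floor((30 + 30)/18) = 3.
  m_2 = 18*3 - 30 = 24, d_2 = (918 - 24^2)/18 = 342/18 = 19, a_2 = floor((30 + 24)/19) = 2.
  m_3 = 19*2 - 24 = 14, d_3 = (918 - 14^2)/19 = 722/19 = 38, a_3 = floor((30 + 14)/38) = 1.
  m_4 = 38*1 - 14 = 24, d_4 = (918 - 24^2)/38 = 342/38 = 9, a_4 = floor((30 + 24)/9) = 6.
  m_5 = 9*6 - 24 = 30, d_5 = (918 - 30^2)/9 = 18/9 = 2, a_5 = floor((30 + 30)/2) = 30.
  m_6 = 2*30 - 30 = 30, d_6 = (918 - 30^2)/2 = 18/2 = 9, a_6 = floor((30 + 30)/9) = 6.
  m_7 = 9*6 - 30 = 24, d_7 = (918 - 24^2)/9 = 342/9 = 38, a_7 = floor((30 + 24)/38) = 1.
  m_8 = 38*1 - 24 = 14, d_8 = (918 - 14^2)/38 = 722/38 = 19, a_8 = floor((30 + 14)/19) = 2.
  m_9 = 19*2 - 14 = 24, d_9 = (918 - 24^2)/19 = 342/19 = 18, a_9 = floor((30 + 24)/18) = 3.
  m_10 = 18*3 - 24 = 30, d_10 = (918 - 30^2)/18 = 18/18 = 1, a_10 = floor((30 + 30)/1) = 60.
  m_11 = 1*60 - 30 = 30, d_11 = (918 - 30^2)/1 = 18/1 = 18: (m_11, d_11) = (m_1, d_1) = (30, 18), so from here the quotients repeat a_1, ..., a_10; the period length is 10.
So sqrt(918) = [30; (3, 2, 1, 6, 30, 6, 1, 2, 3, 60)] with period length k = 10.
k is even, so the fundamental solution of x^2 - 918y^2 = 1 is (p_{k-1}, q_{k-1}) = (p_9, q_9); compute convergents through index 9.
Convergents (p_i = a_i*p_{i-1} + p_{i-2}, q_i = a_i*q_{i-1} + q_{i-2} with p_{-2}=0, p_{-1}=1, q_{-2}=1, q_{-1}=0):
  i=0: a_0=30, p_0 = 30*1 + 0 = 30, q_0 = 30*0 + 1 = 1.
  i=1: a_1=3, p_1 = 3*30 + 1 = 91, q_1 = 3*1 + 0 = 3.
  i=2: a_2=2, p_2 = 2*91 + 30 = 212, q_2 = 2*3 + 1 = 7.
  i=3: a_3=1, p_3 = 1*212 + 91 = 303, q_3 = 1*7 + 3 = 10.
  i=4: a_4=6, p_4 = 6*303 + 212 = 2030, q_4 = 6*10 + 7 = 67.
  i=5: a_5=30, p_5 = 30*2030 + 303 = 61203, q_5 = 30*67 + 10 = 2020.
  i=6: a_6=6, p_6 = 6*61203 + 2030 = 369248, q_6 = 6*2020 + 67 = 12187.
  i=7: a_7=1, p_7 = 1*369248 + 61203 = 430451, q_7 = 1*12187 + 2020 = 14207.
  i=8: a_8=2, p_8 = 2*430451 + 369248 = 1230150, q_8 = 2*14207 + 12187 = 40601.
  i=9: a_9=3, p_9 = 3*1230150 + 430451 = 4120901, q_9 = 3*40601 + 14207 = 136010.
Check: 4120901^2 - 918*136010^2 = 16981825051801 - 16981825051800 = 1, so (x, y) = (4120901, 136010) solves the equation, and by the theorem it is the least positive solution.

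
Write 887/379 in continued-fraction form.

Run the Euclidean algorithm on 887 and 379; the successive quotients are the partial quotients a_0, a_1, ... (each step inverts the fractional part left over by the previous one):
  887 = 2*379 + 129, so a_0 = 2.
  379 = 2*129 + 121, so a_1 = 2.
  129 = 1*121 + 8, so a_2 = 1.
  121 = 15*8 + 1, so a_3 = 15.
  8 = 8*1 + 0, so a_4 = 8.
The remainder reaches 0 after 5 divisions, so the expansion has 5 partial quotients, read off in order.

[2; 2, 1, 15, 8]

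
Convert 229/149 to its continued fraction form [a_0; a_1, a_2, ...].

[1; 1, 1, 6, 3, 1, 2]

Run the Euclidean algorithm on 229 and 149; the successive quotients are the partial quotients a_0, a_1, ... (each step inverts the fractional part left over by the previous one):
  229 = 1*149 + 80, so a_0 = 1.
  149 = 1*80 + 69, so a_1 = 1.
  80 = 1*69 + 11, so a_2 = 1.
  69 = 6*11 + 3, so a_3 = 6.
  11 = 3*3 + 2, so a_4 = 3.
  3 = 1*2 + 1, so a_5 = 1.
  2 = 2*1 + 0, so a_6 = 2.
The remainder reaches 0 after 7 divisions, so the expansion has 7 partial quotients, read off in order.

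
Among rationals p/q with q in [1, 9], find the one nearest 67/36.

Expand x = 67/36 as a continued fraction with the Euclidean algorithm:
  67 = 1*36 + 31, so a_0 = 1.
  36 = 1*31 + 5, so a_1 = 1.
  31 = 6*5 + 1, so a_2 = 6.
  5 = 5*1 + 0, so a_3 = 5.
so x = [1; 1, 6, 5].
Convergents (p_i = a_i*p_{i-1} + p_{i-2}, q_i = a_i*q_{i-1} + q_{i-2} with p_{-2}=0, p_{-1}=1, q_{-2}=1, q_{-1}=0), until the denominator exceeds 9:
  i=0: a_0=1, p_0 = 1*1 + 0 = 1, q_0 = 1*0 + 1 = 1.
  i=1: a_1=1, p_1 = 1*1 + 1 = 2, q_1 = 1*1 + 0 = 1.
  i=2: a_2=6, p_2 = 6*2 + 1 = 13, q_2 = 6*1 + 1 = 7.
  i=3: a_3=5, p_3 = 5*13 + 2 = 67, q_3 = 5*7 + 1 = 36.
q_3 = 36 > 9, so the last convergent with denominator <= 9 is p_2/q_2 = 13/7.
The closest fraction with denominator <= 9 is either p_2/q_2 or the intermediate fraction (k*p_2 + p_1)/(k*q_2 + q_1) with the largest k >= 1 whose denominator stays <= 9; these approach x as k grows, and every other convergent or intermediate fraction in range is farther away.
Largest k: floor((9 - q_1)/q_2) = floor((9 - 1)/7) = 1.
That gives (1*13 + 2)/(1*7 + 1) = 15/8.
Compare the errors: |x - 13/7| = |67*7 - 13*36|/(36*7) = 1/252, and |x - 15/8| = |67*8 - 15*36|/(36*8) = 4/288.
Cross-multiplying, 1*288 = 288 < 1008 = 4*252, so 1/252 is smaller: the convergent 13/7 is closer to x than 15/8.

13/7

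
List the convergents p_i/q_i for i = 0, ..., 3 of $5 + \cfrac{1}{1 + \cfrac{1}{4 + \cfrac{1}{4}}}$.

5/1, 6/1, 29/5, 122/21

Using the convergent recurrence p_i = a_i*p_{i-1} + p_{i-2}, q_i = a_i*q_{i-1} + q_{i-2} with p_{-2}=0, p_{-1}=1, q_{-2}=1, q_{-1}=0:
  i=0: a_0=5, p_0 = 5*1 + 0 = 5, q_0 = 5*0 + 1 = 1.
  i=1: a_1=1, p_1 = 1*5 + 1 = 6, q_1 = 1*1 + 0 = 1.
  i=2: a_2=4, p_2 = 4*6 + 5 = 29, q_2 = 4*1 + 1 = 5.
  i=3: a_3=4, p_3 = 4*29 + 6 = 122, q_3 = 4*5 + 1 = 21.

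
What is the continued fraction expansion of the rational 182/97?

[1; 1, 7, 12]

Run the Euclidean algorithm on 182 and 97; the successive quotients are the partial quotients a_0, a_1, ... (each step inverts the fractional part left over by the previous one):
  182 = 1*97 + 85, so a_0 = 1.
  97 = 1*85 + 12, so a_1 = 1.
  85 = 7*12 + 1, so a_2 = 7.
  12 = 12*1 + 0, so a_3 = 12.
The remainder reaches 0 after 4 divisions, so the expansion has 4 partial quotients, read off in order.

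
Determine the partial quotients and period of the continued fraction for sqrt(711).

Write x_i = (sqrt(711) + m_i)/d_i with (m_0, d_0) = (0, 1). a_0 = floor(sqrt(711)) = 26, since 26^2 = 676 <= 711 < 729 = 27^2.
Iterate m_{i+1} = d_i*a_i - m_i, d_{i+1} = (711 - m_{i+1}^2)/d_i, a_{i+1} = floor((a_0 + m_{i+1})/d_{i+1}):
  m_1 = 1*26 - 0 = 26, d_1 = (711 - 26^2)/1 = 35/1 = 35, a_1 = floor((26 + 26)/35) = 1.
  m_2 = 35*1 - 26 = 9, d_2 = (711 - 9^2)/35 = 630/35 = 18, a_2 = floor((26 + 9)/18) = 1.
  m_3 = 18*1 - 9 = 9, d_3 = (711 - 9^2)/18 = 630/18 = 35, a_3 = floor((26 + 9)/35) = 1.
  m_4 = 35*1 - 9 = 26, d_4 = (711 - 26^2)/35 = 35/35 = 1, a_4 = floor((26 + 26)/1) = 52.
  m_5 = 1*52 - 26 = 26, d_5 = (711 - 26^2)/1 = 35/1 = 35: (m_5, d_5) = (m_1, d_1) = (26, 35), so from here the quotients repeat a_1, ..., a_4; the period length is 4.
Hence the expansion of sqrt(711) is a_0 = 26 followed by the repeating block 1, 1, 1, 52 (period 4).

[26; (1, 1, 1, 52)]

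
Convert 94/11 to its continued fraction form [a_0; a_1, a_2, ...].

[8; 1, 1, 5]

Run the Euclidean algorithm on 94 and 11; the successive quotients are the partial quotients a_0, a_1, ... (each step inverts the fractional part left over by the previous one):
  94 = 8*11 + 6, so a_0 = 8.
  11 = 1*6 + 5, so a_1 = 1.
  6 = 1*5 + 1, so a_2 = 1.
  5 = 5*1 + 0, so a_3 = 5.
The remainder reaches 0 after 4 divisions, so the expansion has 4 partial quotients, read off in order.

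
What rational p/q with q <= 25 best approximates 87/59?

Expand x = 87/59 as a continued fraction with the Euclidean algorithm:
  87 = 1*59 + 28, so a_0 = 1.
  59 = 2*28 + 3, so a_1 = 2.
  28 = 9*3 + 1, so a_2 = 9.
  3 = 3*1 + 0, so a_3 = 3.
so x = [1; 2, 9, 3].
Convergents (p_i = a_i*p_{i-1} + p_{i-2}, q_i = a_i*q_{i-1} + q_{i-2} with p_{-2}=0, p_{-1}=1, q_{-2}=1, q_{-1}=0), until the denominator exceeds 25:
  i=0: a_0=1, p_0 = 1*1 + 0 = 1, q_0 = 1*0 + 1 = 1.
  i=1: a_1=2, p_1 = 2*1 + 1 = 3, q_1 = 2*1 + 0 = 2.
  i=2: a_2=9, p_2 = 9*3 + 1 = 28, q_2 = 9*2 + 1 = 19.
  i=3: a_3=3, p_3 = 3*28 + 3 = 87, q_3 = 3*19 + 2 = 59.
q_3 = 59 > 25, so the last convergent with denominator <= 25 is p_2/q_2 = 28/19.
The closest fraction with denominator <= 25 is either p_2/q_2 or the intermediate fraction (k*p_2 + p_1)/(k*q_2 + q_1) with the largest k >= 1 whose denominator stays <= 25; these approach x as k grows, and every other convergent or intermediate fraction in range is farther away.
Largest k: floor((25 - q_1)/q_2) = floor((25 - 2)/19) = 1.
That gives (1*28 + 3)/(1*19 + 2) = 31/21.
Compare the errors: |x - 28/19| = |87*19 - 28*59|/(59*19) = 1/1121, and |x - 31/21| = |87*21 - 31*59|/(59*21) = 2/1239.
Cross-multiplying, 1*1239 = 1239 < 2242 = 2*1121, so 1/1121 is smaller: the convergent 28/19 is closer to x than 31/21.

28/19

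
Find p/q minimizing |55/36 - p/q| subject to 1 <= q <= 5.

3/2

Expand x = 55/36 as a continued fraction with the Euclidean algorithm:
  55 = 1*36 + 19, so a_0 = 1.
  36 = 1*19 + 17, so a_1 = 1.
  19 = 1*17 + 2, so a_2 = 1.
  17 = 8*2 + 1, so a_3 = 8.
  2 = 2*1 + 0, so a_4 = 2.
so x = [1; 1, 1, 8, 2].
Convergents (p_i = a_i*p_{i-1} + p_{i-2}, q_i = a_i*q_{i-1} + q_{i-2} with p_{-2}=0, p_{-1}=1, q_{-2}=1, q_{-1}=0), until the denominator exceeds 5:
  i=0: a_0=1, p_0 = 1*1 + 0 = 1, q_0 = 1*0 + 1 = 1.
  i=1: a_1=1, p_1 = 1*1 + 1 = 2, q_1 = 1*1 + 0 = 1.
  i=2: a_2=1, p_2 = 1*2 + 1 = 3, q_2 = 1*1 + 1 = 2.
  i=3: a_3=8, p_3 = 8*3 + 2 = 26, q_3 = 8*2 + 1 = 17.
q_3 = 17 > 5, so the last convergent with denominator <= 5 is p_2/q_2 = 3/2.
The closest fraction with denominator <= 5 is either p_2/q_2 or the intermediate fraction (k*p_2 + p_1)/(k*q_2 + q_1) with the largest k >= 1 whose denominator stays <= 5; these approach x as k grows, and every other convergent or intermediate fraction in range is farther away.
Largest k: floor((5 - q_1)/q_2) = floor((5 - 1)/2) = 2.
That gives (2*3 + 2)/(2*2 + 1) = 8/5.
Compare the errors: |x - 3/2| = |55*2 - 3*36|/(36*2) = 2/72, and |x - 8/5| = |55*5 - 8*36|/(36*5) = 13/180.
Cross-multiplying, 2*180 = 360 < 936 = 13*72, so 2/72 is smaller: the convergent 3/2 is closer to x than 8/5.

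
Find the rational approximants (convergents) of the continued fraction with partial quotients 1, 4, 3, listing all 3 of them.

1/1, 5/4, 16/13

Using the convergent recurrence p_i = a_i*p_{i-1} + p_{i-2}, q_i = a_i*q_{i-1} + q_{i-2} with p_{-2}=0, p_{-1}=1, q_{-2}=1, q_{-1}=0:
  i=0: a_0=1, p_0 = 1*1 + 0 = 1, q_0 = 1*0 + 1 = 1.
  i=1: a_1=4, p_1 = 4*1 + 1 = 5, q_1 = 4*1 + 0 = 4.
  i=2: a_2=3, p_2 = 3*5 + 1 = 16, q_2 = 3*4 + 1 = 13.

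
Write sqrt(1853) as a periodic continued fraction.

[43; (21, 1, 1, 21, 86)]

Write x_i = (sqrt(1853) + m_i)/d_i with (m_0, d_0) = (0, 1). a_0 = floor(sqrt(1853)) = 43, since 43^2 = 1849 <= 1853 < 1936 = 44^2.
Iterate m_{i+1} = d_i*a_i - m_i, d_{i+1} = (1853 - m_{i+1}^2)/d_i, a_{i+1} = floor((a_0 + m_{i+1})/d_{i+1}):
  m_1 = 1*43 - 0 = 43, d_1 = (1853 - 43^2)/1 = 4/1 = 4, a_1 = floor((43 + 43)/4) = 21.
  m_2 = 4*21 - 43 = 41, d_2 = (1853 - 41^2)/4 = 172/4 = 43, a_2 = floor((43 + 41)/43) = 1.
  m_3 = 43*1 - 41 = 2, d_3 = (1853 - 2^2)/43 = 1849/43 = 43, a_3 = floor((43 + 2)/43) = 1.
  m_4 = 43*1 - 2 = 41, d_4 = (1853 - 41^2)/43 = 172/43 = 4, a_4 = floor((43 + 41)/4) = 21.
  m_5 = 4*21 - 41 = 43, d_5 = (1853 - 43^2)/4 = 4/4 = 1, a_5 = floor((43 + 43)/1) = 86.
  m_6 = 1*86 - 43 = 43, d_6 = (1853 - 43^2)/1 = 4/1 = 4: (m_6, d_6) = (m_1, d_1) = (43, 4), so from here the quotients repeat a_1, ..., a_5; the period length is 5.
Hence the expansion of sqrt(1853) is a_0 = 43 followed by the repeating block 21, 1, 1, 21, 86 (period 5).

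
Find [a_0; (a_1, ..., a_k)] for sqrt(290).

Write x_i = (sqrt(290) + m_i)/d_i with (m_0, d_0) = (0, 1). a_0 = floor(sqrt(290)) = 17, since 17^2 = 289 <= 290 < 324 = 18^2.
Iterate m_{i+1} = d_i*a_i - m_i, d_{i+1} = (290 - m_{i+1}^2)/d_i, a_{i+1} = floor((a_0 + m_{i+1})/d_{i+1}):
  m_1 = 1*17 - 0 = 17, d_1 = (290 - 17^2)/1 = 1/1 = 1, a_1 = floor((17 + 17)/1) = 34.
  m_2 = 1*34 - 17 = 17, d_2 = (290 - 17^2)/1 = 1/1 = 1: (m_2, d_2) = (m_1, d_1) = (17, 1), so from here the quotient a_1 repeats; the period length is 1.
Hence the expansion of sqrt(290) is a_0 = 17 followed by the repeating block 34 (period 1).

[17; (34)]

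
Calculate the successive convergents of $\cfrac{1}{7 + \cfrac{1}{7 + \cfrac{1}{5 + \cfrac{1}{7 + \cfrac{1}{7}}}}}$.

0/1, 1/7, 7/50, 36/257, 259/1849, 1849/13200

Using the convergent recurrence p_i = a_i*p_{i-1} + p_{i-2}, q_i = a_i*q_{i-1} + q_{i-2} with p_{-2}=0, p_{-1}=1, q_{-2}=1, q_{-1}=0:
  i=0: a_0=0, p_0 = 0*1 + 0 = 0, q_0 = 0*0 + 1 = 1.
  i=1: a_1=7, p_1 = 7*0 + 1 = 1, q_1 = 7*1 + 0 = 7.
  i=2: a_2=7, p_2 = 7*1 + 0 = 7, q_2 = 7*7 + 1 = 50.
  i=3: a_3=5, p_3 = 5*7 + 1 = 36, q_3 = 5*50 + 7 = 257.
  i=4: a_4=7, p_4 = 7*36 + 7 = 259, q_4 = 7*257 + 50 = 1849.
  i=5: a_5=7, p_5 = 7*259 + 36 = 1849, q_5 = 7*1849 + 257 = 13200.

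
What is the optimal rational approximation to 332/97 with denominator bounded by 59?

Expand x = 332/97 as a continued fraction with the Euclidean algorithm:
  332 = 3*97 + 41, so a_0 = 3.
  97 = 2*41 + 15, so a_1 = 2.
  41 = 2*15 + 11, so a_2 = 2.
  15 = 1*11 + 4, so a_3 = 1.
  11 = 2*4 + 3, so a_4 = 2.
  4 = 1*3 + 1, so a_5 = 1.
  3 = 3*1 + 0, so a_6 = 3.
so x = [3; 2, 2, 1, 2, 1, 3].
Convergents (p_i = a_i*p_{i-1} + p_{i-2}, q_i = a_i*q_{i-1} + q_{i-2} with p_{-2}=0, p_{-1}=1, q_{-2}=1, q_{-1}=0), until the denominator exceeds 59:
  i=0: a_0=3, p_0 = 3*1 + 0 = 3, q_0 = 3*0 + 1 = 1.
  i=1: a_1=2, p_1 = 2*3 + 1 = 7, q_1 = 2*1 + 0 = 2.
  i=2: a_2=2, p_2 = 2*7 + 3 = 17, q_2 = 2*2 + 1 = 5.
  i=3: a_3=1, p_3 = 1*17 + 7 = 24, q_3 = 1*5 + 2 = 7.
  i=4: a_4=2, p_4 = 2*24 + 17 = 65, q_4 = 2*7 + 5 = 19.
  i=5: a_5=1, p_5 = 1*65 + 24 = 89, q_5 = 1*19 + 7 = 26.
  i=6: a_6=3, p_6 = 3*89 + 65 = 332, q_6 = 3*26 + 19 = 97.
q_6 = 97 > 59, so the last convergent with denominator <= 59 is p_5/q_5 = 89/26.
The closest fraction with denominator <= 59 is either p_5/q_5 or the intermediate fraction (k*p_5 + p_4)/(k*q_5 + q_4) with the largest k >= 1 whose denominator stays <= 59; these approach x as k grows, and every other convergent or intermediate fraction in range is farther away.
Largest k: floor((59 - q_4)/q_5) = floor((59 - 19)/26) = 1.
That gives (1*89 + 65)/(1*26 + 19) = 154/45.
Compare the errors: |x - 89/26| = |332*26 - 89*97|/(97*26) = 1/2522, and |x - 154/45| = |332*45 - 154*97|/(97*45) = 2/4365.
Cross-multiplying, 1*4365 = 4365 < 5044 = 2*2522, so 1/2522 is smaller: the convergent 89/26 is closer to x than 154/45.

89/26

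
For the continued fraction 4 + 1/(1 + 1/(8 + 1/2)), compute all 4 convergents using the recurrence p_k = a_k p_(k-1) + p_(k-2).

4/1, 5/1, 44/9, 93/19

Using the convergent recurrence p_i = a_i*p_{i-1} + p_{i-2}, q_i = a_i*q_{i-1} + q_{i-2} with p_{-2}=0, p_{-1}=1, q_{-2}=1, q_{-1}=0:
  i=0: a_0=4, p_0 = 4*1 + 0 = 4, q_0 = 4*0 + 1 = 1.
  i=1: a_1=1, p_1 = 1*4 + 1 = 5, q_1 = 1*1 + 0 = 1.
  i=2: a_2=8, p_2 = 8*5 + 4 = 44, q_2 = 8*1 + 1 = 9.
  i=3: a_3=2, p_3 = 2*44 + 5 = 93, q_3 = 2*9 + 1 = 19.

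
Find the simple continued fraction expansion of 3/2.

[1; 2]

Run the Euclidean algorithm on 3 and 2; the successive quotients are the partial quotients a_0, a_1, ... (each step inverts the fractional part left over by the previous one):
  3 = 1*2 + 1, so a_0 = 1.
  2 = 2*1 + 0, so a_1 = 2.
The remainder reaches 0 after 2 divisions, so the expansion has 2 partial quotients, read off in order.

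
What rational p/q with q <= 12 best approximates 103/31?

Expand x = 103/31 as a continued fraction with the Euclidean algorithm:
  103 = 3*31 + 10, so a_0 = 3.
  31 = 3*10 + 1, so a_1 = 3.
  10 = 10*1 + 0, so a_2 = 10.
so x = [3; 3, 10].
Convergents (p_i = a_i*p_{i-1} + p_{i-2}, q_i = a_i*q_{i-1} + q_{i-2} with p_{-2}=0, p_{-1}=1, q_{-2}=1, q_{-1}=0), until the denominator exceeds 12:
  i=0: a_0=3, p_0 = 3*1 + 0 = 3, q_0 = 3*0 + 1 = 1.
  i=1: a_1=3, p_1 = 3*3 + 1 = 10, q_1 = 3*1 + 0 = 3.
  i=2: a_2=10, p_2 = 10*10 + 3 = 103, q_2 = 10*3 + 1 = 31.
q_2 = 31 > 12, so the last convergent with denominator <= 12 is p_1/q_1 = 10/3.
The closest fraction with denominator <= 12 is either p_1/q_1 or the intermediate fraction (k*p_1 + p_0)/(k*q_1 + q_0) with the largest k >= 1 whose denominator stays <= 12; these approach x as k grows, and every other convergent or intermediate fraction in range is farther away.
Largest k: floor((12 - q_0)/q_1) = floor((12 - 1)/3) = 3.
That gives (3*10 + 3)/(3*3 + 1) = 33/10.
Compare the errors: |x - 10/3| = |103*3 - 10*31|/(31*3) = 1/93, and |x - 33/10| = |103*10 - 33*31|/(31*10) = 7/310.
Cross-multiplying, 1*310 = 310 < 651 = 7*93, so 1/93 is smaller: the convergent 10/3 is closer to x than 33/10.

10/3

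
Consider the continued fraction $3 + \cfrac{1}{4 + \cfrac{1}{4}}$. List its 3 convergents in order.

Using the convergent recurrence p_i = a_i*p_{i-1} + p_{i-2}, q_i = a_i*q_{i-1} + q_{i-2} with p_{-2}=0, p_{-1}=1, q_{-2}=1, q_{-1}=0:
  i=0: a_0=3, p_0 = 3*1 + 0 = 3, q_0 = 3*0 + 1 = 1.
  i=1: a_1=4, p_1 = 4*3 + 1 = 13, q_1 = 4*1 + 0 = 4.
  i=2: a_2=4, p_2 = 4*13 + 3 = 55, q_2 = 4*4 + 1 = 17.

3/1, 13/4, 55/17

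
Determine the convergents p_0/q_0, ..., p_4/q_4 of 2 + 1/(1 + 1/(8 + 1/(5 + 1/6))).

Using the convergent recurrence p_i = a_i*p_{i-1} + p_{i-2}, q_i = a_i*q_{i-1} + q_{i-2} with p_{-2}=0, p_{-1}=1, q_{-2}=1, q_{-1}=0:
  i=0: a_0=2, p_0 = 2*1 + 0 = 2, q_0 = 2*0 + 1 = 1.
  i=1: a_1=1, p_1 = 1*2 + 1 = 3, q_1 = 1*1 + 0 = 1.
  i=2: a_2=8, p_2 = 8*3 + 2 = 26, q_2 = 8*1 + 1 = 9.
  i=3: a_3=5, p_3 = 5*26 + 3 = 133, q_3 = 5*9 + 1 = 46.
  i=4: a_4=6, p_4 = 6*133 + 26 = 824, q_4 = 6*46 + 9 = 285.

2/1, 3/1, 26/9, 133/46, 824/285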